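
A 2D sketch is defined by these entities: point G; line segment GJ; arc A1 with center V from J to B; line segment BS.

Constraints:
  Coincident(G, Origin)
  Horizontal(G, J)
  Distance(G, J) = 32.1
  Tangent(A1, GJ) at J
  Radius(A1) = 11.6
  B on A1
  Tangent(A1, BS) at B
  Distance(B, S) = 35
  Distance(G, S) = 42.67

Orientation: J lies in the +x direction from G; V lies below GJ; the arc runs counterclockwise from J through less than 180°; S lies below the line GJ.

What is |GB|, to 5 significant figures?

22.543

G is at the origin; G and J share the same y with |GJ| = 32.1 and J on the +x side, so J = (32.100, 0.0000). Tangency of A1 to GJ means the radius VJ is perpendicular to GJ, so V = J + (0, -11.6) = (32.100, -11.600). Since VB ⟂ BS (tangency), |VS| = √(11.6² + 35.0²) = 36.872 regardless of where B sits on A1. So S lies on both circle(G, 42.67) and circle(V, 36.872); the below-GJ intersection is S = (10.372, -41.390). B is the foot of the tangent from S: B = (21.053, -8.0599).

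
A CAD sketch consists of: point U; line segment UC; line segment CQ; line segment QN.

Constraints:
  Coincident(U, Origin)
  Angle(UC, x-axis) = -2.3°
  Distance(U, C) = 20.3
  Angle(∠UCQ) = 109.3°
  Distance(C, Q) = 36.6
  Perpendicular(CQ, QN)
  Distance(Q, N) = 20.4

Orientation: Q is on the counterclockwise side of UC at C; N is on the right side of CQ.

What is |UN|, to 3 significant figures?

58.7

U is at the origin; UC runs at -2.3° with length 20.3, so C = 20.3·(cos -2.3°, sin -2.3°) = (20.3, -0.815). ∠UCQ = 109.3°, so CQ runs at -2.3° + (180° − 109.3°) = 68.4° from the x-axis; with |CQ| = 36.6, Q = C + 36.6·(cos 68.4°, sin 68.4°) = (33.8, 33.2). CQ is perpendicular to QN; with |QN| = 20.4 on the right of CQ, N = Q + 20.4·(0.930, -0.368) = (52.7, 25.7). Then |UN| = |N − U| = 58.7.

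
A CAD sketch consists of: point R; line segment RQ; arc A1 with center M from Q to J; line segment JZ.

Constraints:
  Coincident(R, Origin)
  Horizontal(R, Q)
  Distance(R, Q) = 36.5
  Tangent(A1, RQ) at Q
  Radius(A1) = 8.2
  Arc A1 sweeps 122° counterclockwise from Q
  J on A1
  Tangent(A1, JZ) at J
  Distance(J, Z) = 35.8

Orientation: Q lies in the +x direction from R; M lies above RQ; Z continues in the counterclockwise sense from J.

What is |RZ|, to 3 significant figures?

49.4

On A1, Q sits at bearing -90° from M; a 122° counterclockwise sweep puts J at bearing 32°, so J = M + 8.2·(cos 32°, sin 32°) = (43.5, 12.5). Since A1 is tangent to JZ there, MJ ⟂ JZ, so JZ runs along (−sin 32°, cos 32°); with |JZ| = 35.8, Z = (24.5, 42.9). Then |RZ| = |Z − R| = 49.4.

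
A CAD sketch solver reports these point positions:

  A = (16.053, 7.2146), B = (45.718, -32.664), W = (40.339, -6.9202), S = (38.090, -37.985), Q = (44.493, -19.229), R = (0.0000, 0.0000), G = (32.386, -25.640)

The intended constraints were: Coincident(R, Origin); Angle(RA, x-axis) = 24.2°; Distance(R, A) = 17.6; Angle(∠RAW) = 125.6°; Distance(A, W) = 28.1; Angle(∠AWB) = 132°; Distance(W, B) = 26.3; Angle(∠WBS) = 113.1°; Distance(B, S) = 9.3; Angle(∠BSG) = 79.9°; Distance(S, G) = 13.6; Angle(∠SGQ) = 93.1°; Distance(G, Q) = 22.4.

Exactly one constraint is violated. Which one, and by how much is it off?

Distance(G, Q) = 22.4 — off by 8.70.

R = (0.00, 0.00) ✓; RA at 24.20° ✓; |RA| = 17.60 ✓; ∠RAW = 125.6° ✓; |AW| = 28.10 ✓; ∠AWB = 132.0° ✓; |WB| = 26.30 ✓; ∠WBS = 113.1° ✓; |BS| = 9.301 ✓; ∠BSG = 79.90° ✓; |SG| = 13.60 ✓; ∠SGQ = 93.10° ✓; |GQ| = 13.70 ✗.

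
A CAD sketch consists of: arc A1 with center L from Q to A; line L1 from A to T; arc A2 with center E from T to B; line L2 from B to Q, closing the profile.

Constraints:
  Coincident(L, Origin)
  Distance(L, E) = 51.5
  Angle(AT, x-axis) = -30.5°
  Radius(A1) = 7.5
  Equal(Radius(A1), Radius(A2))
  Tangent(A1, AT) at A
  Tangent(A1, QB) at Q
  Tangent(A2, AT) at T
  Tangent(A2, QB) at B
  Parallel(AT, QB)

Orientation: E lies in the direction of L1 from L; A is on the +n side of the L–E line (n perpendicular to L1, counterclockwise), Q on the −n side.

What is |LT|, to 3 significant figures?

52.0

The slot axis is L1's direction at -30.5°, so u = (cos -30.5°, sin -30.5°) = (0.862, -0.508) and n = (−sin -30.5°, cos -30.5°) = (0.508, 0.862). L is at the origin and E lies 51.5 along u from L, so E = 51.5·u = (44.4, -26.1). Tangency of A1 to both parallel lines with radius 7.5 puts A and Q at L ± 7.5·n: A = (3.81, 6.46), Q = (-3.81, -6.46). Equal radii place T and B the same way about E: T = E + 7.5·n = (48.2, -19.7), B = E − 7.5·n = (40.6, -32.6). Then |LT| = |T − L| = 52.0.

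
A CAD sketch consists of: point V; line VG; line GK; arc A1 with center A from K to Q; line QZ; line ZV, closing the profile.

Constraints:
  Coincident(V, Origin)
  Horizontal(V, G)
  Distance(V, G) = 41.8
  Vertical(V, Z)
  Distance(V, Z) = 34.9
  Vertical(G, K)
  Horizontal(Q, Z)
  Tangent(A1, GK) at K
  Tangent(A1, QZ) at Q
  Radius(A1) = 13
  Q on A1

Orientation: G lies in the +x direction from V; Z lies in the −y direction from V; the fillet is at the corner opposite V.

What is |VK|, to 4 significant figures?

47.19

V is at the origin; VG is horizontal with |VG| = 41.8 and G on the +x side, so G = (41.80, 0.000). V and Z share the same x with |VZ| = 34.9 and Z on the −y side, so Z = (0.000, -34.90). The virtual corner opposite V is at (41.80, -34.90). A1 meets GK tangentially, so AK is at right angles to GK and the tangent condition forces AQ to be normal to QZ, with radius 13.0, so the center A sits 13.0 in from both sides at A = (28.80, -21.90). That places the tangent points at K = (41.80, -21.90) on GK and Q = (28.80, -34.90) on QZ. Then |VK| = |K − V| = 47.19.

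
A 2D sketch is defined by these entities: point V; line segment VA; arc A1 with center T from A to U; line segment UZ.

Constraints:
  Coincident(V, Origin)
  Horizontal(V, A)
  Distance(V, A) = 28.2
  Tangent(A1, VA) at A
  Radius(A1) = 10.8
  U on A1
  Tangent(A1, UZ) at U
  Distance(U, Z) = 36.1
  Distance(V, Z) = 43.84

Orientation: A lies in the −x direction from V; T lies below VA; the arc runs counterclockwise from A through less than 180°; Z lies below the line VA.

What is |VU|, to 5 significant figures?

40.119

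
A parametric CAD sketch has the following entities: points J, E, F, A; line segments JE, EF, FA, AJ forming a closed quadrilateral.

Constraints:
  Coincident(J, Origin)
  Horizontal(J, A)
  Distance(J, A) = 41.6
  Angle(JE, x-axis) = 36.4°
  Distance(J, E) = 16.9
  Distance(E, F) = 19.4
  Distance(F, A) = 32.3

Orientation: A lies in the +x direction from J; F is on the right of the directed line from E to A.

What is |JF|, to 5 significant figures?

14.012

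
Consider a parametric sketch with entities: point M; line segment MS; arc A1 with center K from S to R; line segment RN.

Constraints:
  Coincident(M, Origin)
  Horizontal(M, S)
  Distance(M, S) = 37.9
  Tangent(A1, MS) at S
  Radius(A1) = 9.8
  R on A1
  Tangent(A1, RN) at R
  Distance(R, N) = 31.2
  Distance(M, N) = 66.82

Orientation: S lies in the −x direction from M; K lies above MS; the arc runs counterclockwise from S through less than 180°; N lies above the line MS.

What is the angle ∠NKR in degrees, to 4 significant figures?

72.56°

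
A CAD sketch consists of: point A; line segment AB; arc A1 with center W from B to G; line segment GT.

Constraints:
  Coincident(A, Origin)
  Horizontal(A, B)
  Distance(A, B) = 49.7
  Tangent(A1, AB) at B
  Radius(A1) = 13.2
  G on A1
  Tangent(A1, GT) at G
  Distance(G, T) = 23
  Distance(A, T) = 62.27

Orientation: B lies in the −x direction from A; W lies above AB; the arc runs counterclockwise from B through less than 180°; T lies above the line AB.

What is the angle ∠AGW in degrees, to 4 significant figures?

127.1°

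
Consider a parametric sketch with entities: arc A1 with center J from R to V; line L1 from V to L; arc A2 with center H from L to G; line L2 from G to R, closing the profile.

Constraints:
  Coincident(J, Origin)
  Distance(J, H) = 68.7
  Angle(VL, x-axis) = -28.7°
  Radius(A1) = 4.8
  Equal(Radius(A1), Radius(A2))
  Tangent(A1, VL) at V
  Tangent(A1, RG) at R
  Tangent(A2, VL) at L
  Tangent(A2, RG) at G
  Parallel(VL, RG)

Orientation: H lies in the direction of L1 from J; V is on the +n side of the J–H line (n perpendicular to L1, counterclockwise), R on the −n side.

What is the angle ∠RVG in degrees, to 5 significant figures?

82.045°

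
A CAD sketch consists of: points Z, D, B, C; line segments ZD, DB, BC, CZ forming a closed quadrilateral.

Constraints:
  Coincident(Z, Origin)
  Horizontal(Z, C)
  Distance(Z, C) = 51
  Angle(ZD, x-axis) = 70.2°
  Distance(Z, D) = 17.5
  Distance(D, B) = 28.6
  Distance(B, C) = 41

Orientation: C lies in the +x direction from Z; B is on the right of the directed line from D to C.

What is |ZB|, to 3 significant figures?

16.4

Checks: |DB| = 28.60 ✓; |BC| = 41.00 ✓.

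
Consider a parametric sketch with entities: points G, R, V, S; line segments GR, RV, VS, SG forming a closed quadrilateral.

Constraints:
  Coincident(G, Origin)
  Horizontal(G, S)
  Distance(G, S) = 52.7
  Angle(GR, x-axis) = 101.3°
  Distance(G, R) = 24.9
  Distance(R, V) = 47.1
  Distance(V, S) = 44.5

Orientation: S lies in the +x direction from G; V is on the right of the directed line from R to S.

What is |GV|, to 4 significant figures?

23.07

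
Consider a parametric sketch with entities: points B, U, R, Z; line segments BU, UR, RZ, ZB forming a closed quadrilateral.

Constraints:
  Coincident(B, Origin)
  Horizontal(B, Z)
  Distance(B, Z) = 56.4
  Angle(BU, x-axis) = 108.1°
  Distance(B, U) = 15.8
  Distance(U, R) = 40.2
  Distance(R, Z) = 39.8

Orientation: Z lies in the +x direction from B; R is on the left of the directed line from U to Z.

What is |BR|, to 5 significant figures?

44.660

Checks: |UR| = 40.20 ✓; |RZ| = 39.80 ✓.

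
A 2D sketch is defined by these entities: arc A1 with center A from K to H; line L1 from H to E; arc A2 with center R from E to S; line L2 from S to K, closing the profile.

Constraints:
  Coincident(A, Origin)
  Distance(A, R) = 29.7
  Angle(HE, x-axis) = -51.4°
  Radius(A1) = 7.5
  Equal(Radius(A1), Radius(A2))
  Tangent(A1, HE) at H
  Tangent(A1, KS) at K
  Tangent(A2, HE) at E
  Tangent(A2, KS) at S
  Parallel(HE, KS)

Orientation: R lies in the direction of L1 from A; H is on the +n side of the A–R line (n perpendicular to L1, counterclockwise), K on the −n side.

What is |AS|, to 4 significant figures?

30.63

Tangency of A1 to both parallel lines with radius 7.5 puts H and K at A ± 7.5·n: H = (5.861, 4.679), K = (-5.861, -4.679). Equal radii place E and S the same way about R: E = R + 7.5·n = (24.39, -18.53), S = R − 7.5·n = (12.67, -27.89). Then |AS| = |S − A| = 30.63.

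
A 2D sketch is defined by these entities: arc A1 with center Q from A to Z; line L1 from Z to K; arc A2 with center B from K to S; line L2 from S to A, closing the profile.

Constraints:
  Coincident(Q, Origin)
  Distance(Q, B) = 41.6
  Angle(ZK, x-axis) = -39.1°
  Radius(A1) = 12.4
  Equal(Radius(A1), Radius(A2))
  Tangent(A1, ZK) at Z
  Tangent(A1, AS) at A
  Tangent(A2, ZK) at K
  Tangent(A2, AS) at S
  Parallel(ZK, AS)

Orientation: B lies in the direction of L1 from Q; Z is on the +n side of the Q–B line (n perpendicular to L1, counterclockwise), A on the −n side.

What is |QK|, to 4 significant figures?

43.41

The slot axis is L1's direction at -39.1°, so u = (cos -39.1°, sin -39.1°) = (0.7760, -0.6307) and n = (−sin -39.1°, cos -39.1°) = (0.6307, 0.7760). Q is at the origin and B lies 41.6 along u from Q, so B = 41.6·u = (32.28, -26.24). Tangency of A1 to both parallel lines with radius 12.4 puts Z and A at Q ± 12.4·n: Z = (7.820, 9.623), A = (-7.820, -9.623). Equal radii place K and S the same way about B: K = B + 12.4·n = (40.10, -16.61), S = B − 12.4·n = (24.46, -35.86). Then |QK| = |K − Q| = 43.41.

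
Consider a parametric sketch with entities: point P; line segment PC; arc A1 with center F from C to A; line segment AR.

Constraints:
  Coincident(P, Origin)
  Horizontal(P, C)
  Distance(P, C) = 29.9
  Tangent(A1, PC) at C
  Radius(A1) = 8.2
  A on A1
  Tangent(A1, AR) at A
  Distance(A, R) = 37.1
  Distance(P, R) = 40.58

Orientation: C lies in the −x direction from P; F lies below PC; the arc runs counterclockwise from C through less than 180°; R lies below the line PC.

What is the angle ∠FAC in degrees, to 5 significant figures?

21.714°

P is at the origin; P and C share the same y with |PC| = 29.9 and C on the −x side, so C = (-29.900, 0.0000). A1 meets PC tangentially, so FC is at right angles to PC, so F = C + (0, -8.2) = (-29.900, -8.2000). Since FA ⟂ AR (tangency), |FR| = √(8.2² + 37.1²) = 37.995 regardless of where A sits on A1. So R lies on both circle(P, 40.58) and circle(F, 37.995); the below-PC intersection is R = (-8.5940, -39.660). A is the foot of the tangent from R: A = (-35.537, -14.155).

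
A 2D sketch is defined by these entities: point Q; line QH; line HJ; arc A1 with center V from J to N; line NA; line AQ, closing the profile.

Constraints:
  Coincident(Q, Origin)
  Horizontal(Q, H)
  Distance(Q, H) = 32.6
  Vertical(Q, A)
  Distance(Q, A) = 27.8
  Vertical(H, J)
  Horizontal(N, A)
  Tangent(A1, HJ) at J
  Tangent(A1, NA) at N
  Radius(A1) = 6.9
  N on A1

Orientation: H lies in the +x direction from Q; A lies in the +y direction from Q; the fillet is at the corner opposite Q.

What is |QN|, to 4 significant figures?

37.86

The virtual corner opposite Q is at (32.60, 27.80). The tangent condition forces VJ to be normal to HJ and tangency of A1 to NA means the radius VN is perpendicular to NA, with radius 6.9, so the center V sits 6.9 in from both sides at V = (25.70, 20.90). That places the tangent points at J = (32.60, 20.90) on HJ and N = (25.70, 27.80) on NA. Then |QN| = |N − Q| = 37.86.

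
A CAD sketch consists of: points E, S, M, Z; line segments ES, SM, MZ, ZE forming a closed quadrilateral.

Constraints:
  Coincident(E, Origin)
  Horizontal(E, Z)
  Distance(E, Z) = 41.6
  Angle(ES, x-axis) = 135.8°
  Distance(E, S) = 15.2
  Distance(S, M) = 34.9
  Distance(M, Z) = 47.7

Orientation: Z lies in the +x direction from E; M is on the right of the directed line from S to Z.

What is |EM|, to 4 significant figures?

22.68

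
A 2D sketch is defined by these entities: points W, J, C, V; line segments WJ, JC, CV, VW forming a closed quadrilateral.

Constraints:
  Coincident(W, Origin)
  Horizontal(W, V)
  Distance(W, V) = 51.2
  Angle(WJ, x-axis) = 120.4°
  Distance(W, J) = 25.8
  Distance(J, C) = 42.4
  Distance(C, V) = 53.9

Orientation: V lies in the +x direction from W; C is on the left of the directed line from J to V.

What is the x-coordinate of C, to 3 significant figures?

22.4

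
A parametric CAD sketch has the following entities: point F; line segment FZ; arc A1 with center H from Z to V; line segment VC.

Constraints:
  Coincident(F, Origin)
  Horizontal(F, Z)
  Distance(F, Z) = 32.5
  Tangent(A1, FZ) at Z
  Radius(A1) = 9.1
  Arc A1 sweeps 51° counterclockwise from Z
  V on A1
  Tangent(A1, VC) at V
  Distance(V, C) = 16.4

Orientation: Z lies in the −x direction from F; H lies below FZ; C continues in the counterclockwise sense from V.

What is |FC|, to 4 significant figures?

52.43

F is at the origin; FZ is horizontal with |FZ| = 32.5 and Z on the −x side, so Z = (-32.50, 0.000). Since A1 is tangent to FZ there, HZ ⟂ FZ, so H = Z + (0, -9.1) = (-32.50, -9.100). On A1, Z sits at bearing 90° from H; a 51° counterclockwise sweep puts V at bearing 141°, so V = H + 9.1·(cos 141°, sin 141°) = (-39.57, -3.373). Since A1 is tangent to VC there, HV ⟂ VC, so VC runs along (−sin 141°, cos 141°); with |VC| = 16.4, C = (-49.89, -16.12). Then |FC| = |C − F| = 52.43.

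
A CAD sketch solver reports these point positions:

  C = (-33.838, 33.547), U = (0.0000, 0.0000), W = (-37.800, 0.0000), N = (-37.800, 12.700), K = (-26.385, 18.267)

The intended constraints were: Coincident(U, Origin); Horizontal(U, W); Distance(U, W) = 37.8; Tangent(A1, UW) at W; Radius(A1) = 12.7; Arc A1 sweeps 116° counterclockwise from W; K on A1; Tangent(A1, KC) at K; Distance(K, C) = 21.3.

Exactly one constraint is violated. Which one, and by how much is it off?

Distance(K, C) = 21.3 — off by 4.30.

U = (0.00, 0.00) ✓; U.y = 0.00, W.y = 0.00 ✓; |UW| = 37.80 ✓; ∠(NW, WU) = 90.00° ✓; |NW| = 12.70 ✓; bearing(N→K) − bearing(N→W) = 116.0° ✓; |NK| = 12.70 ✓; ∠(NK, KC) = 90.00° ✓; |KC| = 17.00 ✗.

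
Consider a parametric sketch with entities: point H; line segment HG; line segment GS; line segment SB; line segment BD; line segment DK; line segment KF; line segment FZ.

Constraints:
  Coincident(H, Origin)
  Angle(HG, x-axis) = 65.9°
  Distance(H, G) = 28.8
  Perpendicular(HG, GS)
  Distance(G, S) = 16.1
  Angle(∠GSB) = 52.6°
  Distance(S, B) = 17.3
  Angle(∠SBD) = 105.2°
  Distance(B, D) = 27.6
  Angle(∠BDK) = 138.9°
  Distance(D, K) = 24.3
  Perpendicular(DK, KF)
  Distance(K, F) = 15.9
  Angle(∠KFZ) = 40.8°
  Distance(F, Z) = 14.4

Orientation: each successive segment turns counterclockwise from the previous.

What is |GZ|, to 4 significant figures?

25.34

DK is perpendicular to KF, so KF runs at 129.2°; with |KF| = 15.9, F = (37.41, 42.79). ∠KFZ = 40.8° gives FZ at -91.60° from the x-axis; with |FZ| = 14.4, Z = (37.01, 28.40). Then |GZ| = |Z − G| = 25.34.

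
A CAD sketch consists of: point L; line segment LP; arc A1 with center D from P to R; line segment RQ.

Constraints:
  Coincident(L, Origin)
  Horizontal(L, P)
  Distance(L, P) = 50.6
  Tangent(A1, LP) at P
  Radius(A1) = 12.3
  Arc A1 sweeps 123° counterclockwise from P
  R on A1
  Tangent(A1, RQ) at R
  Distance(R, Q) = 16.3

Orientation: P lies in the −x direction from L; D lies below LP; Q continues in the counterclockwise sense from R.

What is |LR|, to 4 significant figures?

63.81

L is at the origin; L and P share the same y with |LP| = 50.6 and P on the −x side, so P = (-50.60, 0.000). Since A1 is tangent to LP there, DP ⟂ LP, so D = P + (0, -12.3) = (-50.60, -12.30). On A1, P sits at bearing 90° from D; a 123° counterclockwise sweep puts R at bearing 213°, so R = D + 12.3·(cos 213°, sin 213°) = (-60.92, -19.00). Then |LR| = |R − L| = 63.81.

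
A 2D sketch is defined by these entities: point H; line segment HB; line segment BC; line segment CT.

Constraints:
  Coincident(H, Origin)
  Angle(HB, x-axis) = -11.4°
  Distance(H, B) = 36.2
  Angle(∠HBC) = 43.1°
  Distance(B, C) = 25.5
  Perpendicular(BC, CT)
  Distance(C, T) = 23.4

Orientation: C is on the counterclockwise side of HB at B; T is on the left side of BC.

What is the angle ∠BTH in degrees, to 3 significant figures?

167°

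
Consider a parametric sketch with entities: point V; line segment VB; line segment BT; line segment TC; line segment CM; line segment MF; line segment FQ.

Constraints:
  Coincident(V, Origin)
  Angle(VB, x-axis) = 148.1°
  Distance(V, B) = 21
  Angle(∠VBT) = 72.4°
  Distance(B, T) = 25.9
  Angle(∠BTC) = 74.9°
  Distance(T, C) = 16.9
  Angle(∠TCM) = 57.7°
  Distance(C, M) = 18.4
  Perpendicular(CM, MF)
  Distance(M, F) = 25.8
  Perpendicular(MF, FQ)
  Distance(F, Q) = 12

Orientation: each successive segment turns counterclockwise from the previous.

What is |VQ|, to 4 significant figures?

39.47

V is at the origin; VB runs at 148.1° with length 21.0, so B = (-17.83, 11.10). ∠VBT = 72.4° gives BT at -104.3° from the x-axis; with |BT| = 25.9, T = (-24.23, -14.00). ∠BTC = 74.9° gives TC at 0.8000° from the x-axis; with |TC| = 16.9, C = (-7.327, -13.76). ∠TCM = 57.7° gives CM at 123.1° from the x-axis; with |CM| = 18.4, M = (-17.38, 1.650). CM is perpendicular to MF, so MF runs at -146.9°; with |MF| = 25.8, F = (-38.99, -12.44). MF is perpendicular to FQ, so FQ runs at -56.90°; with |FQ| = 12.0, Q = (-32.44, -22.49). Then |VQ| = |Q − V| = 39.47.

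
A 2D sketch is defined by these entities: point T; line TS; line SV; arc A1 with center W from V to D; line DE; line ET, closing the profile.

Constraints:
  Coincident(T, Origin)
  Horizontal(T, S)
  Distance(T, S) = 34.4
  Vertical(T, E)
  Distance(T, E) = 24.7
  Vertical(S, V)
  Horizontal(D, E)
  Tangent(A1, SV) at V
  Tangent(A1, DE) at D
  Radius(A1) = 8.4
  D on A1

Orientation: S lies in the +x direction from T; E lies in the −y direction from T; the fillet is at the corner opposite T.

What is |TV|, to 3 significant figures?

38.1

T is at the origin; T and S share the same y with |TS| = 34.4 and S on the +x side, so S = (34.4, 0.00). T and E share the same x with |TE| = 24.7 and E on the −y side, so E = (0.00, -24.7). The virtual corner opposite T is at (34.4, -24.7). A1 meets SV tangentially, so WV is at right angles to SV and since A1 is tangent to DE there, WD ⟂ DE, with radius 8.4, so the center W sits 8.4 in from both sides at W = (26.0, -16.3). That places the tangent points at V = (34.4, -16.3) on SV and D = (26.0, -24.7) on DE. Then |TV| = |V − T| = 38.1.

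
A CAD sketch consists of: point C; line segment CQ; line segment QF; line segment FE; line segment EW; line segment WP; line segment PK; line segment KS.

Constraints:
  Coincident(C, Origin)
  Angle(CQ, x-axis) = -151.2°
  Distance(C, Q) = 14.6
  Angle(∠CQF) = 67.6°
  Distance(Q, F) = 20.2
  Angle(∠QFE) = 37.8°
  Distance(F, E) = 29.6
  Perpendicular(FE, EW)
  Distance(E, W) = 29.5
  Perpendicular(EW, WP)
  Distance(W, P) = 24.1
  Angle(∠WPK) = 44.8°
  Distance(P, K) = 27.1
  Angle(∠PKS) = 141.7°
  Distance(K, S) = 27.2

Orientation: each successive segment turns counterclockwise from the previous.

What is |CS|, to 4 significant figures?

33.17

∠WPK = 44.8° gives PK at 58.60° from the x-axis; with |PK| = 27.1, K = (-12.90, 1.954). ∠PKS = 141.7° gives KS at 96.90° from the x-axis; with |KS| = 27.2, S = (-16.17, 28.96). Then |CS| = |S − C| = 33.17.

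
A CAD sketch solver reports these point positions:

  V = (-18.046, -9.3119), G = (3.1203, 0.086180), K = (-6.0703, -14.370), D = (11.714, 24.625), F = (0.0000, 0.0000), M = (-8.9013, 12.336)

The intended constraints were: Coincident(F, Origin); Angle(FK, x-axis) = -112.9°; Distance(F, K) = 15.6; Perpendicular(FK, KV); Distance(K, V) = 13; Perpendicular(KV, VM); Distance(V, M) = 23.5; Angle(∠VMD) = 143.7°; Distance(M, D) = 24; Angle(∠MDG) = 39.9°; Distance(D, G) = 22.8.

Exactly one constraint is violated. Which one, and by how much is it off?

Distance(D, G) = 22.8 — off by 3.20.

F = (0.00, 0.00) ✓; FK at -112.9° ✓; |FK| = 15.60 ✓; ∠(FK, KV) = 90.00° ✓; |KV| = 13.00 ✓; ∠(KV, VM) = 90.00° ✓; |VM| = 23.50 ✓; ∠VMD = 143.7° ✓; |MD| = 24.00 ✓; ∠MDG = 39.90° ✓; |DG| = 26.00 ✗.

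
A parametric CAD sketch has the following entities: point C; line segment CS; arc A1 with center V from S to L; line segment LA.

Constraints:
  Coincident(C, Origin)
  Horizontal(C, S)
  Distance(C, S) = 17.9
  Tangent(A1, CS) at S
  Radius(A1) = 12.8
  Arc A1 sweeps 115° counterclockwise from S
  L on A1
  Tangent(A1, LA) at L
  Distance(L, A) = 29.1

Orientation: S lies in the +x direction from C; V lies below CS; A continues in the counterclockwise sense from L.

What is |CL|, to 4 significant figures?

19.27

C is at the origin; C and S share the same y with |CS| = 17.9 and S on the +x side, so S = (17.90, 0.000). A1 meets CS tangentially, so VS is at right angles to CS, so V = S + (0, -12.8) = (17.90, -12.80). On A1, S sits at bearing 90° from V; a 115° counterclockwise sweep puts L at bearing 205°, so L = V + 12.8·(cos 205°, sin 205°) = (6.299, -18.21). Then |CL| = |L − C| = 19.27.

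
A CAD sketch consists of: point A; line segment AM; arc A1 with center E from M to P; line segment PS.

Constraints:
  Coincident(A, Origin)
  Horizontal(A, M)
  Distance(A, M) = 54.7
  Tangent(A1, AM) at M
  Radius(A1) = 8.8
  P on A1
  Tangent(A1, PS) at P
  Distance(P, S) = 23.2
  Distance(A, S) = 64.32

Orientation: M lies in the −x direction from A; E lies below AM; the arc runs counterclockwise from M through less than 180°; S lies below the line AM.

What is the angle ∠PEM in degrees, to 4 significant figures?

110.5°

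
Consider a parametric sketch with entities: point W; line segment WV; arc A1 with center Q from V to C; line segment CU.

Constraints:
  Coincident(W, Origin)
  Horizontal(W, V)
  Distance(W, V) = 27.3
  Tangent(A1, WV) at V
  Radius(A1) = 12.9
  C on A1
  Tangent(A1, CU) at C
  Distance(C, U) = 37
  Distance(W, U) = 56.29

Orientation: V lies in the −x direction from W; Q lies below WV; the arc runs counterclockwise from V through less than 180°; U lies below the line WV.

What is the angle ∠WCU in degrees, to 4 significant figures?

88.97°

Checks: W = (0.00, 0.00) ✓; |QC| = 12.90 ✓; ∠(QC, CU) = 90.00° ✓; |CU| = 37.00 ✓; |WU| = 56.29 ✓.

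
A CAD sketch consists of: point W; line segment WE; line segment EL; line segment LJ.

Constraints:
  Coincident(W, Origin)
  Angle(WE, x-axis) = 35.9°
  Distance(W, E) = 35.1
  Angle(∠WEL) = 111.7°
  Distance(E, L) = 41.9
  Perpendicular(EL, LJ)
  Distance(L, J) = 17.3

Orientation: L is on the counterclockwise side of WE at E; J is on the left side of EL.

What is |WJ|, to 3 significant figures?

57.0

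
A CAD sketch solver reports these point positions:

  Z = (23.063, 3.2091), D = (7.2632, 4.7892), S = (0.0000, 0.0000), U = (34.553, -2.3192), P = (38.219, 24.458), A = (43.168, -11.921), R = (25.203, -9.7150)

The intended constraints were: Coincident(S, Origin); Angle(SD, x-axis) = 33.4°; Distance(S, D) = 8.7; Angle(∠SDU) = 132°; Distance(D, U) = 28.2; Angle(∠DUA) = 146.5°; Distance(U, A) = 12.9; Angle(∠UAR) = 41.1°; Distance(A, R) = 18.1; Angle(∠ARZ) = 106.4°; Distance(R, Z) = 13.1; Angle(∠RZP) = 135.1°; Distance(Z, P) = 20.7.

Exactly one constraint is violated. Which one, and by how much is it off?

Distance(Z, P) = 20.7 — off by 5.40.

S = (0.00, 0.00) ✓; SD at 33.40° ✓; |SD| = 8.700 ✓; ∠SDU = 132.0° ✓; |DU| = 28.20 ✓; ∠DUA = 146.5° ✓; |UA| = 12.90 ✓; ∠UAR = 41.10° ✓; |AR| = 18.10 ✓; ∠ARZ = 106.4° ✓; |RZ| = 13.10 ✓; ∠RZP = 135.1° ✓; |ZP| = 26.10 ✗.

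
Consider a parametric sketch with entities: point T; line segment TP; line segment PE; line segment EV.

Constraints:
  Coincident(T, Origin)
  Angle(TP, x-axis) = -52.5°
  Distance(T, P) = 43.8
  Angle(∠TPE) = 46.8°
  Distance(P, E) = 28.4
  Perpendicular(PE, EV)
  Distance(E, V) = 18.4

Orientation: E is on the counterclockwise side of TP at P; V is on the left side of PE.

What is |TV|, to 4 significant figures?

13.62

T is at the origin; TP runs at -52.5° with length 43.8, so P = 43.8·(cos -52.5°, sin -52.5°) = (26.66, -34.75). ∠TPE = 46.8°, so PE runs at -52.5° + (180° − 46.8°) = 80.70° from the x-axis; with |PE| = 28.4, E = P + 28.4·(cos 80.70°, sin 80.70°) = (31.25, -6.722). PE is perpendicular to EV; with |EV| = 18.4 on the left of PE, V = E + 18.4·(-0.9869, 0.1616) = (13.10, -3.749). Then |TV| = |V − T| = 13.62.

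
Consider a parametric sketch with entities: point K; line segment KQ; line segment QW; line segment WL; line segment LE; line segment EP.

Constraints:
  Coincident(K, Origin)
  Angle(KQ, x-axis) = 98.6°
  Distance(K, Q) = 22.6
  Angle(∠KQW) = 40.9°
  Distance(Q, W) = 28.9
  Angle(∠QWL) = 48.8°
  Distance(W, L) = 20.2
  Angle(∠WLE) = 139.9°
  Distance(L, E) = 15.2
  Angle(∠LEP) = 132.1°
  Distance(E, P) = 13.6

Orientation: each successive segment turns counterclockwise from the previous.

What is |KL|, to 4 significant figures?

1.541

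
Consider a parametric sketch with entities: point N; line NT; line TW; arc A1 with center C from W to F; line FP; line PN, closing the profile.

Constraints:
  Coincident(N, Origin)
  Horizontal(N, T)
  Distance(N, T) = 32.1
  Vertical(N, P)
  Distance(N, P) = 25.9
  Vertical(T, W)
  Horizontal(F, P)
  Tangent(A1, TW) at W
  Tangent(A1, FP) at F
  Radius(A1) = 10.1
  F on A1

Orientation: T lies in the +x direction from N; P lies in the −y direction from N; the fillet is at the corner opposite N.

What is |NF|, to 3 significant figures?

34.0

The virtual corner opposite N is at (32.1, -25.9). A1 meets TW tangentially, so CW is at right angles to TW and since A1 is tangent to FP there, CF ⟂ FP, with radius 10.1, so the center C sits 10.1 in from both sides at C = (22.0, -15.8). That places the tangent points at W = (32.1, -15.8) on TW and F = (22.0, -25.9) on FP. Then |NF| = |F − N| = 34.0.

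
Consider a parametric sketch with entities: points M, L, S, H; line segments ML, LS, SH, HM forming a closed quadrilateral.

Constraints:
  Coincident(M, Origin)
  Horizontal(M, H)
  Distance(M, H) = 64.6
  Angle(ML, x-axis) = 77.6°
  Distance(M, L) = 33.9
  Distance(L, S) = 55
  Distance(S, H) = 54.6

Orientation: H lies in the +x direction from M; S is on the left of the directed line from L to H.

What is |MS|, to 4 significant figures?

79.44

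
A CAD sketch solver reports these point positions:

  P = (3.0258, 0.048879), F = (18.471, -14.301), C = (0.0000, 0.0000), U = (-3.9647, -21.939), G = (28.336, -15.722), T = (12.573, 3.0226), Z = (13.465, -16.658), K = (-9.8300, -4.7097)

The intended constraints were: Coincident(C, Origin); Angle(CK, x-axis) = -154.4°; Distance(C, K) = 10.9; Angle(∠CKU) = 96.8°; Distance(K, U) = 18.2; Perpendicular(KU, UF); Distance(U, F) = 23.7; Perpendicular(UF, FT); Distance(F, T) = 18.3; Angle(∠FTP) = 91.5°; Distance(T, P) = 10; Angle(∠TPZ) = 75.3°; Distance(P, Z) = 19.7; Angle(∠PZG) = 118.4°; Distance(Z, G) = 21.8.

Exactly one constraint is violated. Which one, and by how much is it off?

Distance(Z, G) = 21.8 — off by 6.90.

C = (0.00, 0.00) ✓; CK at -154.4° ✓; |CK| = 10.90 ✓; ∠CKU = 96.80° ✓; |KU| = 18.20 ✓; ∠(KU, UF) = 90.00° ✓; |UF| = 23.70 ✓; ∠(UF, FT) = 90.00° ✓; |FT| = 18.30 ✓; ∠FTP = 91.50° ✓; |TP| = 10.00 ✓; ∠TPZ = 75.30° ✓; |PZ| = 19.70 ✓; ∠PZG = 118.4° ✓; |ZG| = 14.90 ✗.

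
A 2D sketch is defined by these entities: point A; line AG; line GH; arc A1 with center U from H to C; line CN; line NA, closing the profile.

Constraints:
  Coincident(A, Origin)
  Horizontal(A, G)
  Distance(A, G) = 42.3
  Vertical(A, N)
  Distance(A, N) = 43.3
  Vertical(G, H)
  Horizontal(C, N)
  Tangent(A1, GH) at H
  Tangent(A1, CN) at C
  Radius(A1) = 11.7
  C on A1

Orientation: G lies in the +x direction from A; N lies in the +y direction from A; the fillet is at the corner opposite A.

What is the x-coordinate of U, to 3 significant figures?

30.6

A is at the origin; A and G share the same y with |AG| = 42.3 and G on the +x side, so G = (42.3, 0.00). AN is vertical with |AN| = 43.3 and N on the +y side, so N = (0.00, 43.3). The virtual corner opposite A is at (42.3, 43.3). A1 meets GH tangentially, so UH is at right angles to GH and A1 meets CN tangentially, so UC is at right angles to CN, with radius 11.7, so the center U sits 11.7 in from both sides at U = (30.6, 31.6). So U.x = 30.6.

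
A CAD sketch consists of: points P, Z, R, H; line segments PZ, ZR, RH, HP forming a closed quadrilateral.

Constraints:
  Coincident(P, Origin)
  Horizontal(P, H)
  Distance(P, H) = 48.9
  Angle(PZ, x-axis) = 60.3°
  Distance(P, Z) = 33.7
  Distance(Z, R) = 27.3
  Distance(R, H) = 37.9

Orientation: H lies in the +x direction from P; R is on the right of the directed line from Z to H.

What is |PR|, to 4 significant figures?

11.38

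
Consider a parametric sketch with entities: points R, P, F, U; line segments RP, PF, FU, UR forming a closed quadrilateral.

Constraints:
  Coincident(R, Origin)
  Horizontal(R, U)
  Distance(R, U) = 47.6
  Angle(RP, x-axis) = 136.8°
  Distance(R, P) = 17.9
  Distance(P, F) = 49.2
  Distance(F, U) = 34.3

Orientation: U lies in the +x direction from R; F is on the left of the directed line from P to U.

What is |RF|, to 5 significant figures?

44.795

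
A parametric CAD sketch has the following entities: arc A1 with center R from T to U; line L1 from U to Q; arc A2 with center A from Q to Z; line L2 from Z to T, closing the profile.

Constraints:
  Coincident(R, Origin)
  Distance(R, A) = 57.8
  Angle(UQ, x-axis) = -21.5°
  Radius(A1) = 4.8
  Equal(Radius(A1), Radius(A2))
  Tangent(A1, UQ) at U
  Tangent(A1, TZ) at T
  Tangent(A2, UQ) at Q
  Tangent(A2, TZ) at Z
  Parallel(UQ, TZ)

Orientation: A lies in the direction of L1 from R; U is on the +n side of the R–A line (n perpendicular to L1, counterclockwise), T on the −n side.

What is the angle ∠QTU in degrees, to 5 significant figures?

80.570°

The slot axis is L1's direction at -21.5°, so u = (cos -21.5°, sin -21.5°) = (0.93042, -0.36650) and n = (−sin -21.5°, cos -21.5°) = (0.36650, 0.93042). R is at the origin and A lies 57.8 along u from R, so A = 57.8·u = (53.778, -21.184). Tangency of A1 to both parallel lines with radius 4.8 puts U and T at R ± 4.8·n: U = (1.7592, 4.4660), T = (-1.7592, -4.4660). Equal radii place Q and Z the same way about A: Q = A + 4.8·n = (55.537, -16.718), Z = A − 4.8·n = (52.019, -25.650). Then cos ∠QTU = TQ·TU / (|TQ||TU|), giving 80.570°.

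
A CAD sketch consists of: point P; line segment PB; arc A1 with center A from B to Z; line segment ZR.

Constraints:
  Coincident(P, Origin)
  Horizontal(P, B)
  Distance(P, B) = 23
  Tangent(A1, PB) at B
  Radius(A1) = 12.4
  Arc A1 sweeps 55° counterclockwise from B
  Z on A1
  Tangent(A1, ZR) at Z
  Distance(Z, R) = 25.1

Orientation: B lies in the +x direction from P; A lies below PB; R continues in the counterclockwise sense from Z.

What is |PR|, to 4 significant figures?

25.90

On A1, B sits at bearing 90° from A; a 55° counterclockwise sweep puts Z at bearing 145°, so Z = A + 12.4·(cos 145°, sin 145°) = (12.84, -5.288). A1 meets ZR tangentially, so AZ is at right angles to ZR, so ZR runs along (−sin 145°, cos 145°); with |ZR| = 25.1, R = (-1.554, -25.85). Then |PR| = |R − P| = 25.90.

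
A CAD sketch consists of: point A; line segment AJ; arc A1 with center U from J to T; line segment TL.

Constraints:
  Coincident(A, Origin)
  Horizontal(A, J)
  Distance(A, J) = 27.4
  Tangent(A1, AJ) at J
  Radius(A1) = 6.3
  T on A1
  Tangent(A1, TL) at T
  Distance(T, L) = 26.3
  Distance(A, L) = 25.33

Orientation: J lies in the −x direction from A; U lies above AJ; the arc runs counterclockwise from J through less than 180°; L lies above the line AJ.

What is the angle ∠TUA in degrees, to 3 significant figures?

21.9°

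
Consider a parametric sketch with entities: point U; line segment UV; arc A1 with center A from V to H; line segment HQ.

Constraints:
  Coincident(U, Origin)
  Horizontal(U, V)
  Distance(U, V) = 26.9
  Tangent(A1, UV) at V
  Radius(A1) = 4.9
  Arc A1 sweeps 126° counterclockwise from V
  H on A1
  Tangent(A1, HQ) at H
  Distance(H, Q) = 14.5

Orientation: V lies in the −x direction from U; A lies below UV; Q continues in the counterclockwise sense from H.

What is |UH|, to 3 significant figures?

31.8

U is at the origin; UV is horizontal with |UV| = 26.9 and V on the −x side, so V = (-26.9, 0.00). Since A1 is tangent to UV there, AV ⟂ UV, so A = V + (0, -4.9) = (-26.9, -4.90). On A1, V sits at bearing 90° from A; a 126° counterclockwise sweep puts H at bearing 216°, so H = A + 4.9·(cos 216°, sin 216°) = (-30.9, -7.78). Then |UH| = |H − U| = 31.8.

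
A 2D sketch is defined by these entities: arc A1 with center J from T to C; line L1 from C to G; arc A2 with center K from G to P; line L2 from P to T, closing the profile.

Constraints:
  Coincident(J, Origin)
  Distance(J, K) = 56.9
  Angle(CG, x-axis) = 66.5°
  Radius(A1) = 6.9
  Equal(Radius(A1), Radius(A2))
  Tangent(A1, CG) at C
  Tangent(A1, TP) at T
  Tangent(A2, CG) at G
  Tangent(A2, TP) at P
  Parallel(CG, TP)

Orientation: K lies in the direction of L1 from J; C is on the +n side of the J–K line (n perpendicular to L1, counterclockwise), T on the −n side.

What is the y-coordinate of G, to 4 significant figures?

54.93

The slot axis is L1's direction at 66.5°, so u = (cos 66.5°, sin 66.5°) = (0.3987, 0.9171) and n = (−sin 66.5°, cos 66.5°) = (-0.9171, 0.3987). J is at the origin and K lies 56.9 along u from J, so K = 56.9·u = (22.69, 52.18). Tangency of A1 to both parallel lines with radius 6.9 puts C and T at J ± 6.9·n: C = (-6.328, 2.751), T = (6.328, -2.751). Equal radii place G and P the same way about K: G = K + 6.9·n = (16.36, 54.93), P = K − 6.9·n = (29.02, 49.43). So G.y = 54.93.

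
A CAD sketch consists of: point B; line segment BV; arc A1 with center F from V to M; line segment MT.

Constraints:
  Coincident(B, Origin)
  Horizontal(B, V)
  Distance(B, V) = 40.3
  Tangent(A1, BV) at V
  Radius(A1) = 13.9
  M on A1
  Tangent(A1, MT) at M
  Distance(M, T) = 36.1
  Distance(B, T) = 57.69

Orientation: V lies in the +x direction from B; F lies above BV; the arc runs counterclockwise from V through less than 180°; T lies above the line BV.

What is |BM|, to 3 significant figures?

55.8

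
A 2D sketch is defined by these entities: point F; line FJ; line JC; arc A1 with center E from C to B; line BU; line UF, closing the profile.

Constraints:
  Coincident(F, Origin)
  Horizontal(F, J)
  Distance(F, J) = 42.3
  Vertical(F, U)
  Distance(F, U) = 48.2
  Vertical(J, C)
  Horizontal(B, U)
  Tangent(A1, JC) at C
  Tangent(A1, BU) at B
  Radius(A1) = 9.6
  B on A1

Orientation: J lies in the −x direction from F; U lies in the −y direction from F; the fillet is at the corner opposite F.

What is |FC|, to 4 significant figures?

57.26

The virtual corner opposite F is at (-42.30, -48.20). Since A1 is tangent to JC there, EC ⟂ JC and since A1 is tangent to BU there, EB ⟂ BU, with radius 9.6, so the center E sits 9.6 in from both sides at E = (-32.70, -38.60). That places the tangent points at C = (-42.30, -38.60) on JC and B = (-32.70, -48.20) on BU. Then |FC| = |C − F| = 57.26.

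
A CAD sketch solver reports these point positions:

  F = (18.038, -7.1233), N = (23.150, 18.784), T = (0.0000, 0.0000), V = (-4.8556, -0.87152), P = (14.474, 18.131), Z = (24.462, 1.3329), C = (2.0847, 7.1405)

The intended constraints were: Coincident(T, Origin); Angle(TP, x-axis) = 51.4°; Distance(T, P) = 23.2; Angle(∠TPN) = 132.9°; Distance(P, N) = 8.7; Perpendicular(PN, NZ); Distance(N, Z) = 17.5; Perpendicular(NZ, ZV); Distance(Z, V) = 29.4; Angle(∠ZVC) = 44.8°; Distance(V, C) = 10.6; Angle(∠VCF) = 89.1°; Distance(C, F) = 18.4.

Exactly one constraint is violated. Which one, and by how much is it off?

Distance(C, F) = 18.4 — off by 3.00.

T = (0.00, 0.00) ✓; TP at 51.40° ✓; |TP| = 23.20 ✓; ∠TPN = 132.9° ✓; |PN| = 8.701 ✓; ∠(PN, NZ) = 90.00° ✓; |NZ| = 17.50 ✓; ∠(NZ, ZV) = 90.00° ✓; |ZV| = 29.40 ✓; ∠ZVC = 44.80° ✓; |VC| = 10.60 ✓; ∠VCF = 89.10° ✓; |CF| = 21.40 ✗.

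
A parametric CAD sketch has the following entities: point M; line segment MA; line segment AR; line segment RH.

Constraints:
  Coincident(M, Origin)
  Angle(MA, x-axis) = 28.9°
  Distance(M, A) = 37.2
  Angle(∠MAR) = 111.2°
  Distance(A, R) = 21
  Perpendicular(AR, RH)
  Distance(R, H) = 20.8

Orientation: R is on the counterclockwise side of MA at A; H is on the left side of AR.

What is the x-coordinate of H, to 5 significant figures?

9.1411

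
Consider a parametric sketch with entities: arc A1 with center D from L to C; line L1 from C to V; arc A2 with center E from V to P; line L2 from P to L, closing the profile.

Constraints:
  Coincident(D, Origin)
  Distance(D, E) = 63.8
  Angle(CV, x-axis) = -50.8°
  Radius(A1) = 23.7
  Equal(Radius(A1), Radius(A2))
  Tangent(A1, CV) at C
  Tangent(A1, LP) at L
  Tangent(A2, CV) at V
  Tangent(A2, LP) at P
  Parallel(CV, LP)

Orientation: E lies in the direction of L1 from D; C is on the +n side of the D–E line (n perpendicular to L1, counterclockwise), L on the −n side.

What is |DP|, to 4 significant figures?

68.06

The slot axis is L1's direction at -50.8°, so u = (cos -50.8°, sin -50.8°) = (0.6320, -0.7749) and n = (−sin -50.8°, cos -50.8°) = (0.7749, 0.6320). D is at the origin and E lies 63.8 along u from D, so E = 63.8·u = (40.32, -49.44). Tangency of A1 to both parallel lines with radius 23.7 puts C and L at D ± 23.7·n: C = (18.37, 14.98), L = (-18.37, -14.98). Equal radii place V and P the same way about E: V = E + 23.7·n = (58.69, -34.46), P = E − 23.7·n = (21.96, -64.42). Then |DP| = |P − D| = 68.06.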